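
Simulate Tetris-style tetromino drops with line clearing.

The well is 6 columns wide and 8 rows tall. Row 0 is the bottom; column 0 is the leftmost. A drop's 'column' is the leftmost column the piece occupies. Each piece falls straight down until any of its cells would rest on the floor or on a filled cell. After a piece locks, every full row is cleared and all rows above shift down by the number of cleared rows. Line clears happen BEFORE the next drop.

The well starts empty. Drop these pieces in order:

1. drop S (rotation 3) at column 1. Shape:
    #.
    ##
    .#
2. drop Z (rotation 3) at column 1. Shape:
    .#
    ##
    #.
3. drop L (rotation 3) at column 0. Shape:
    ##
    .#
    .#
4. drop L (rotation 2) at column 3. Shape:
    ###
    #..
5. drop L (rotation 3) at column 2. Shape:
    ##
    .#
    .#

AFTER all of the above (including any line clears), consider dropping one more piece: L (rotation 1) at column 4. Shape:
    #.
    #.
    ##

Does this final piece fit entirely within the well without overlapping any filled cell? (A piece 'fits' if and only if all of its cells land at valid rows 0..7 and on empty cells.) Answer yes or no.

Drop 1: S rot3 at col 1 lands with bottom-row=0; cleared 0 line(s) (total 0); column heights now [0 3 2 0 0 0], max=3
Drop 2: Z rot3 at col 1 lands with bottom-row=3; cleared 0 line(s) (total 0); column heights now [0 5 6 0 0 0], max=6
Drop 3: L rot3 at col 0 lands with bottom-row=5; cleared 0 line(s) (total 0); column heights now [8 8 6 0 0 0], max=8
Drop 4: L rot2 at col 3 lands with bottom-row=0; cleared 0 line(s) (total 0); column heights now [8 8 6 2 2 2], max=8
Drop 5: L rot3 at col 2 lands with bottom-row=4; cleared 0 line(s) (total 0); column heights now [8 8 7 7 2 2], max=8
Test piece L rot1 at col 4 (width 2): heights before test = [8 8 7 7 2 2]; fits = True

Answer: yes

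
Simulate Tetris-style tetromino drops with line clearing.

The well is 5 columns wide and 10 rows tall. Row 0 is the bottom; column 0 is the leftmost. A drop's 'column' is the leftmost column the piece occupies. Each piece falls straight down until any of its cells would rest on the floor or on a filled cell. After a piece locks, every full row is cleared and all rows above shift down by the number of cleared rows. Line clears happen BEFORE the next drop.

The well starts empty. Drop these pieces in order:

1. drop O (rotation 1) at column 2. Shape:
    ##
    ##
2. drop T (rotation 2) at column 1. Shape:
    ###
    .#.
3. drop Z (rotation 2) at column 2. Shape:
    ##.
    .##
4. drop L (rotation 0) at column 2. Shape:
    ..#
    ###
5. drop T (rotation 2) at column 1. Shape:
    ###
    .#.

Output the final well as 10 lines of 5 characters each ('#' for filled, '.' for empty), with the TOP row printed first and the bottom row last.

Drop 1: O rot1 at col 2 lands with bottom-row=0; cleared 0 line(s) (total 0); column heights now [0 0 2 2 0], max=2
Drop 2: T rot2 at col 1 lands with bottom-row=2; cleared 0 line(s) (total 0); column heights now [0 4 4 4 0], max=4
Drop 3: Z rot2 at col 2 lands with bottom-row=4; cleared 0 line(s) (total 0); column heights now [0 4 6 6 5], max=6
Drop 4: L rot0 at col 2 lands with bottom-row=6; cleared 0 line(s) (total 0); column heights now [0 4 7 7 8], max=8
Drop 5: T rot2 at col 1 lands with bottom-row=7; cleared 0 line(s) (total 0); column heights now [0 9 9 9 8], max=9

Answer: .....
.###.
..#.#
..###
..##.
...##
.###.
..#..
..##.
..##.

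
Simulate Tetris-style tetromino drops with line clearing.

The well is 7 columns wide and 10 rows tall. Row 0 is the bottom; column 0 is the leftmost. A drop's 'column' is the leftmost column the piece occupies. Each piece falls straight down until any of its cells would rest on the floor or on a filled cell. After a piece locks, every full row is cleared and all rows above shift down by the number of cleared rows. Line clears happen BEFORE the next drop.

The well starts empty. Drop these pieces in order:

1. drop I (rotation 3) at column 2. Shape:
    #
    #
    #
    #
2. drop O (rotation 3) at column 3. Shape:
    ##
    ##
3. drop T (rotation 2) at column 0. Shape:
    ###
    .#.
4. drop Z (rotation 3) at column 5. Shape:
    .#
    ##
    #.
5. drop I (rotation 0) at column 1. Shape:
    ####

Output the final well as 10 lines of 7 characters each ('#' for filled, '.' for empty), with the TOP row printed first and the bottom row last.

Drop 1: I rot3 at col 2 lands with bottom-row=0; cleared 0 line(s) (total 0); column heights now [0 0 4 0 0 0 0], max=4
Drop 2: O rot3 at col 3 lands with bottom-row=0; cleared 0 line(s) (total 0); column heights now [0 0 4 2 2 0 0], max=4
Drop 3: T rot2 at col 0 lands with bottom-row=3; cleared 0 line(s) (total 0); column heights now [5 5 5 2 2 0 0], max=5
Drop 4: Z rot3 at col 5 lands with bottom-row=0; cleared 0 line(s) (total 0); column heights now [5 5 5 2 2 2 3], max=5
Drop 5: I rot0 at col 1 lands with bottom-row=5; cleared 0 line(s) (total 0); column heights now [5 6 6 6 6 2 3], max=6

Answer: .......
.......
.......
.......
.####..
###....
.##....
..#...#
..#####
..####.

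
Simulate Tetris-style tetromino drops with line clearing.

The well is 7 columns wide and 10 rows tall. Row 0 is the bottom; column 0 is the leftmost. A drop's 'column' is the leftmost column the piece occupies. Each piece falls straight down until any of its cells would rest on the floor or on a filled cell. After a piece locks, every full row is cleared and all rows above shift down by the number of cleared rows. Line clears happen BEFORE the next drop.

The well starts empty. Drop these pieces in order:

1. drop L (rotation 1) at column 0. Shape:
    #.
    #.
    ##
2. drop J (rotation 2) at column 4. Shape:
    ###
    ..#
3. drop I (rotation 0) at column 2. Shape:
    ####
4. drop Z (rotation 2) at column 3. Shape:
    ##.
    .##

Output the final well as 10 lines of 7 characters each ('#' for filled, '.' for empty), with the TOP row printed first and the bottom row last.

Drop 1: L rot1 at col 0 lands with bottom-row=0; cleared 0 line(s) (total 0); column heights now [3 1 0 0 0 0 0], max=3
Drop 2: J rot2 at col 4 lands with bottom-row=0; cleared 0 line(s) (total 0); column heights now [3 1 0 0 2 2 2], max=3
Drop 3: I rot0 at col 2 lands with bottom-row=2; cleared 0 line(s) (total 0); column heights now [3 1 3 3 3 3 2], max=3
Drop 4: Z rot2 at col 3 lands with bottom-row=3; cleared 0 line(s) (total 0); column heights now [3 1 3 5 5 4 2], max=5

Answer: .......
.......
.......
.......
.......
...##..
....##.
#.####.
#...###
##....#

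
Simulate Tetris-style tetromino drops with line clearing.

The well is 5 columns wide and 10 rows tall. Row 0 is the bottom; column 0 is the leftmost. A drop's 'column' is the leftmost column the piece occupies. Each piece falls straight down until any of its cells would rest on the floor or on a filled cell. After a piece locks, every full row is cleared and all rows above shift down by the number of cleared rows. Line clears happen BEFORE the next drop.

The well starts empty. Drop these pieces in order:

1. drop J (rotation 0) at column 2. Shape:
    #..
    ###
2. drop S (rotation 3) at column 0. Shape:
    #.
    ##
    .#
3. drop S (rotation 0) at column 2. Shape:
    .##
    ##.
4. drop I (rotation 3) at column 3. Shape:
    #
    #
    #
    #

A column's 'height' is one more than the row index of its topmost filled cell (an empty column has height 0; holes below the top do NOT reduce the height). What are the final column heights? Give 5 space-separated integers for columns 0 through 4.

Answer: 3 2 3 8 4

Derivation:
Drop 1: J rot0 at col 2 lands with bottom-row=0; cleared 0 line(s) (total 0); column heights now [0 0 2 1 1], max=2
Drop 2: S rot3 at col 0 lands with bottom-row=0; cleared 0 line(s) (total 0); column heights now [3 2 2 1 1], max=3
Drop 3: S rot0 at col 2 lands with bottom-row=2; cleared 0 line(s) (total 0); column heights now [3 2 3 4 4], max=4
Drop 4: I rot3 at col 3 lands with bottom-row=4; cleared 0 line(s) (total 0); column heights now [3 2 3 8 4], max=8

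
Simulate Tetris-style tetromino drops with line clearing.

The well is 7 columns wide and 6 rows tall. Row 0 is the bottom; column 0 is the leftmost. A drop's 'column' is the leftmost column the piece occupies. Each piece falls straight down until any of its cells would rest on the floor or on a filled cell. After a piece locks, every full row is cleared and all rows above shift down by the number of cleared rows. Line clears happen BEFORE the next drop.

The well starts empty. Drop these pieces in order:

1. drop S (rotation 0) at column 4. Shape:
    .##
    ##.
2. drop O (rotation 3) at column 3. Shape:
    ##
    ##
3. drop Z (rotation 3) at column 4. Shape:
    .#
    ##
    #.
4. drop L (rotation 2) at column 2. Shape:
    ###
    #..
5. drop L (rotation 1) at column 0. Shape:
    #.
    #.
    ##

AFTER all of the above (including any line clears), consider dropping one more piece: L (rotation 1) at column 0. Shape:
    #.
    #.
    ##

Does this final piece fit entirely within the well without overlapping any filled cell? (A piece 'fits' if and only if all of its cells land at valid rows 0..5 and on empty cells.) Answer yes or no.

Answer: yes

Derivation:
Drop 1: S rot0 at col 4 lands with bottom-row=0; cleared 0 line(s) (total 0); column heights now [0 0 0 0 1 2 2], max=2
Drop 2: O rot3 at col 3 lands with bottom-row=1; cleared 0 line(s) (total 0); column heights now [0 0 0 3 3 2 2], max=3
Drop 3: Z rot3 at col 4 lands with bottom-row=3; cleared 0 line(s) (total 0); column heights now [0 0 0 3 5 6 2], max=6
Drop 4: L rot2 at col 2 lands with bottom-row=4; cleared 0 line(s) (total 0); column heights now [0 0 6 6 6 6 2], max=6
Drop 5: L rot1 at col 0 lands with bottom-row=0; cleared 0 line(s) (total 0); column heights now [3 1 6 6 6 6 2], max=6
Test piece L rot1 at col 0 (width 2): heights before test = [3 1 6 6 6 6 2]; fits = True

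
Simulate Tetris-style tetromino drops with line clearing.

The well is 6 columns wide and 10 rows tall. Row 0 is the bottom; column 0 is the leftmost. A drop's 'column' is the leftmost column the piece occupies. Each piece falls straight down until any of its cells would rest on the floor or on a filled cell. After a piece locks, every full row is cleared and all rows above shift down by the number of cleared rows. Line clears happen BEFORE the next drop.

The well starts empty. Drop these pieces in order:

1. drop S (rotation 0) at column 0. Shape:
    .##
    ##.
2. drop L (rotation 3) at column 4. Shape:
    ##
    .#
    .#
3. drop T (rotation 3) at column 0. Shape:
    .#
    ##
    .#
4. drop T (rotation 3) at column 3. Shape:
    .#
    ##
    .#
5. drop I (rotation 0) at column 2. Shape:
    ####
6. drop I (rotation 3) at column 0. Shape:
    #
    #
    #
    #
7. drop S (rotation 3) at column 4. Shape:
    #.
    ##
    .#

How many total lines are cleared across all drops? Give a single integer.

Answer: 0

Derivation:
Drop 1: S rot0 at col 0 lands with bottom-row=0; cleared 0 line(s) (total 0); column heights now [1 2 2 0 0 0], max=2
Drop 2: L rot3 at col 4 lands with bottom-row=0; cleared 0 line(s) (total 0); column heights now [1 2 2 0 3 3], max=3
Drop 3: T rot3 at col 0 lands with bottom-row=2; cleared 0 line(s) (total 0); column heights now [4 5 2 0 3 3], max=5
Drop 4: T rot3 at col 3 lands with bottom-row=3; cleared 0 line(s) (total 0); column heights now [4 5 2 5 6 3], max=6
Drop 5: I rot0 at col 2 lands with bottom-row=6; cleared 0 line(s) (total 0); column heights now [4 5 7 7 7 7], max=7
Drop 6: I rot3 at col 0 lands with bottom-row=4; cleared 0 line(s) (total 0); column heights now [8 5 7 7 7 7], max=8
Drop 7: S rot3 at col 4 lands with bottom-row=7; cleared 0 line(s) (total 0); column heights now [8 5 7 7 10 9], max=10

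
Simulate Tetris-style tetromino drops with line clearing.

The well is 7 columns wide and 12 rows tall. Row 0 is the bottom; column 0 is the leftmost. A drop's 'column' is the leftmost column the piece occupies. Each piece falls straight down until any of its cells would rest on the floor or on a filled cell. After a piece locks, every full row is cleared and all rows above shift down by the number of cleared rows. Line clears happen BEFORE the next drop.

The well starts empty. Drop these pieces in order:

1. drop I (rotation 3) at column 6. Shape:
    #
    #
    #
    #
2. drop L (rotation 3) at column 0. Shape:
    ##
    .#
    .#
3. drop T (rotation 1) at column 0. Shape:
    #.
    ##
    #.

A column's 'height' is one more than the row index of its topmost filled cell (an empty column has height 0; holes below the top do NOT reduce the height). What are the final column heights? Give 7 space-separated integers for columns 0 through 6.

Answer: 6 5 0 0 0 0 4

Derivation:
Drop 1: I rot3 at col 6 lands with bottom-row=0; cleared 0 line(s) (total 0); column heights now [0 0 0 0 0 0 4], max=4
Drop 2: L rot3 at col 0 lands with bottom-row=0; cleared 0 line(s) (total 0); column heights now [3 3 0 0 0 0 4], max=4
Drop 3: T rot1 at col 0 lands with bottom-row=3; cleared 0 line(s) (total 0); column heights now [6 5 0 0 0 0 4], max=6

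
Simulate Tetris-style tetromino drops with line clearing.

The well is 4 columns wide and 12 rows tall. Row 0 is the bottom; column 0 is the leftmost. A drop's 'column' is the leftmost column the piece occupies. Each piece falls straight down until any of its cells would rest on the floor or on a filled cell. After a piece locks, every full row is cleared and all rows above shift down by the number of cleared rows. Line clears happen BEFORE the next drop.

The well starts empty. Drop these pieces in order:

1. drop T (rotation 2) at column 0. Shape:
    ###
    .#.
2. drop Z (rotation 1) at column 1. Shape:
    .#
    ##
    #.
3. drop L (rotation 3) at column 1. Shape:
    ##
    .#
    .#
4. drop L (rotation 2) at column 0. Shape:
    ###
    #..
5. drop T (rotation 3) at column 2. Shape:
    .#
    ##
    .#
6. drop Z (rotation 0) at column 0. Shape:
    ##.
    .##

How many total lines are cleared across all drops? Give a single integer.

Answer: 1

Derivation:
Drop 1: T rot2 at col 0 lands with bottom-row=0; cleared 0 line(s) (total 0); column heights now [2 2 2 0], max=2
Drop 2: Z rot1 at col 1 lands with bottom-row=2; cleared 0 line(s) (total 0); column heights now [2 4 5 0], max=5
Drop 3: L rot3 at col 1 lands with bottom-row=5; cleared 0 line(s) (total 0); column heights now [2 8 8 0], max=8
Drop 4: L rot2 at col 0 lands with bottom-row=7; cleared 0 line(s) (total 0); column heights now [9 9 9 0], max=9
Drop 5: T rot3 at col 2 lands with bottom-row=8; cleared 1 line(s) (total 1); column heights now [8 8 9 10], max=10
Drop 6: Z rot0 at col 0 lands with bottom-row=9; cleared 0 line(s) (total 1); column heights now [11 11 10 10], max=11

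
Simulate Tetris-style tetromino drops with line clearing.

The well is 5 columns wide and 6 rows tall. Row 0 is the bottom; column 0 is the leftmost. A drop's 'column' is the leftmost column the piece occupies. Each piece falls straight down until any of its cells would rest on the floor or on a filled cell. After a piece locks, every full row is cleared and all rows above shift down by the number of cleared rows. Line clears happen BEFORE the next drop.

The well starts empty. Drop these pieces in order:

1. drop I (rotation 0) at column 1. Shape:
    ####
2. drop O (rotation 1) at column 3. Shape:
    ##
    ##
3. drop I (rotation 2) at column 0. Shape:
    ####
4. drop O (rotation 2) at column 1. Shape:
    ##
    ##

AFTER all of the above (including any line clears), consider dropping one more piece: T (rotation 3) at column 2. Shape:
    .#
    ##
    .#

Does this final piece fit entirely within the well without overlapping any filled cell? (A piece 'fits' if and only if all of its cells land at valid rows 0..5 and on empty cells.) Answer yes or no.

Drop 1: I rot0 at col 1 lands with bottom-row=0; cleared 0 line(s) (total 0); column heights now [0 1 1 1 1], max=1
Drop 2: O rot1 at col 3 lands with bottom-row=1; cleared 0 line(s) (total 0); column heights now [0 1 1 3 3], max=3
Drop 3: I rot2 at col 0 lands with bottom-row=3; cleared 0 line(s) (total 0); column heights now [4 4 4 4 3], max=4
Drop 4: O rot2 at col 1 lands with bottom-row=4; cleared 0 line(s) (total 0); column heights now [4 6 6 4 3], max=6
Test piece T rot3 at col 2 (width 2): heights before test = [4 6 6 4 3]; fits = False

Answer: no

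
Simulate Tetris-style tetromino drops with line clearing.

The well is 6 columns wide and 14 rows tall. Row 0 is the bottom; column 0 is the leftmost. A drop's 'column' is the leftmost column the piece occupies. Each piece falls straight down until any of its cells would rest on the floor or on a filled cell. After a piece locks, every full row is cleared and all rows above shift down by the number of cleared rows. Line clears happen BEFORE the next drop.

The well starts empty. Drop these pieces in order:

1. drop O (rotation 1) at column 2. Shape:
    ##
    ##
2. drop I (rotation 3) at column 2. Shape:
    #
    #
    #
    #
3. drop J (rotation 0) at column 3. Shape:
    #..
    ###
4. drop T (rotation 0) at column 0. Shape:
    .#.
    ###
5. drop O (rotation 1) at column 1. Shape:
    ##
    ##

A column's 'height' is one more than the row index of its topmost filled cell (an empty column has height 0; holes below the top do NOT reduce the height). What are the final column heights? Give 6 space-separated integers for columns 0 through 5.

Drop 1: O rot1 at col 2 lands with bottom-row=0; cleared 0 line(s) (total 0); column heights now [0 0 2 2 0 0], max=2
Drop 2: I rot3 at col 2 lands with bottom-row=2; cleared 0 line(s) (total 0); column heights now [0 0 6 2 0 0], max=6
Drop 3: J rot0 at col 3 lands with bottom-row=2; cleared 0 line(s) (total 0); column heights now [0 0 6 4 3 3], max=6
Drop 4: T rot0 at col 0 lands with bottom-row=6; cleared 0 line(s) (total 0); column heights now [7 8 7 4 3 3], max=8
Drop 5: O rot1 at col 1 lands with bottom-row=8; cleared 0 line(s) (total 0); column heights now [7 10 10 4 3 3], max=10

Answer: 7 10 10 4 3 3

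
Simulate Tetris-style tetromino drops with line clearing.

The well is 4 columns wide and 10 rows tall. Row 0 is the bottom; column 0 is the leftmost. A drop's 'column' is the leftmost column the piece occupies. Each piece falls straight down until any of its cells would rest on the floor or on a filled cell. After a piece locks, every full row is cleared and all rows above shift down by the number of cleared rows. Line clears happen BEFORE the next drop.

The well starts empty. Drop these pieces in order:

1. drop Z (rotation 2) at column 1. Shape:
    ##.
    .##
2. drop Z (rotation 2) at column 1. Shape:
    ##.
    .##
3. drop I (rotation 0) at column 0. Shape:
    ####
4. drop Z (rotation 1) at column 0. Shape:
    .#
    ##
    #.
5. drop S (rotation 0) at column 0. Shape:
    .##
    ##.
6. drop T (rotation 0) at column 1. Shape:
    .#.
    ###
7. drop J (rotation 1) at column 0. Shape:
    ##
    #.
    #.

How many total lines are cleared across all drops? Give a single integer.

Drop 1: Z rot2 at col 1 lands with bottom-row=0; cleared 0 line(s) (total 0); column heights now [0 2 2 1], max=2
Drop 2: Z rot2 at col 1 lands with bottom-row=2; cleared 0 line(s) (total 0); column heights now [0 4 4 3], max=4
Drop 3: I rot0 at col 0 lands with bottom-row=4; cleared 1 line(s) (total 1); column heights now [0 4 4 3], max=4
Drop 4: Z rot1 at col 0 lands with bottom-row=3; cleared 0 line(s) (total 1); column heights now [5 6 4 3], max=6
Drop 5: S rot0 at col 0 lands with bottom-row=6; cleared 0 line(s) (total 1); column heights now [7 8 8 3], max=8
Drop 6: T rot0 at col 1 lands with bottom-row=8; cleared 0 line(s) (total 1); column heights now [7 9 10 9], max=10
Drop 7: J rot1 at col 0 lands with bottom-row=7; cleared 1 line(s) (total 2); column heights now [9 9 9 3], max=9

Answer: 2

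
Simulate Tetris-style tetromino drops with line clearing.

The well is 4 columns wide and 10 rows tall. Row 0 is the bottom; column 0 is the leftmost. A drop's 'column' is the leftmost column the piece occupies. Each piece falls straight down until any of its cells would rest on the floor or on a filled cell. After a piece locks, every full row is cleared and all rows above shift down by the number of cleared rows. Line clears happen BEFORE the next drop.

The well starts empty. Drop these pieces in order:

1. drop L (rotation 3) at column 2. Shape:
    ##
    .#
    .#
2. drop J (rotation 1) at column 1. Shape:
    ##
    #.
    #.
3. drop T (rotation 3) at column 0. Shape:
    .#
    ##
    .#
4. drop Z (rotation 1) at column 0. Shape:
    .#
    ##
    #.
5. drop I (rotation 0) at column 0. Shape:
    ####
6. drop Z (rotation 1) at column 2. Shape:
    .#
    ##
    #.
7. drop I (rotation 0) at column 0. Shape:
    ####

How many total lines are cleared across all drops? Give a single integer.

Answer: 3

Derivation:
Drop 1: L rot3 at col 2 lands with bottom-row=0; cleared 0 line(s) (total 0); column heights now [0 0 3 3], max=3
Drop 2: J rot1 at col 1 lands with bottom-row=1; cleared 0 line(s) (total 0); column heights now [0 4 4 3], max=4
Drop 3: T rot3 at col 0 lands with bottom-row=4; cleared 0 line(s) (total 0); column heights now [6 7 4 3], max=7
Drop 4: Z rot1 at col 0 lands with bottom-row=6; cleared 0 line(s) (total 0); column heights now [8 9 4 3], max=9
Drop 5: I rot0 at col 0 lands with bottom-row=9; cleared 1 line(s) (total 1); column heights now [8 9 4 3], max=9
Drop 6: Z rot1 at col 2 lands with bottom-row=4; cleared 1 line(s) (total 2); column heights now [7 8 5 6], max=8
Drop 7: I rot0 at col 0 lands with bottom-row=8; cleared 1 line(s) (total 3); column heights now [7 8 5 6], max=8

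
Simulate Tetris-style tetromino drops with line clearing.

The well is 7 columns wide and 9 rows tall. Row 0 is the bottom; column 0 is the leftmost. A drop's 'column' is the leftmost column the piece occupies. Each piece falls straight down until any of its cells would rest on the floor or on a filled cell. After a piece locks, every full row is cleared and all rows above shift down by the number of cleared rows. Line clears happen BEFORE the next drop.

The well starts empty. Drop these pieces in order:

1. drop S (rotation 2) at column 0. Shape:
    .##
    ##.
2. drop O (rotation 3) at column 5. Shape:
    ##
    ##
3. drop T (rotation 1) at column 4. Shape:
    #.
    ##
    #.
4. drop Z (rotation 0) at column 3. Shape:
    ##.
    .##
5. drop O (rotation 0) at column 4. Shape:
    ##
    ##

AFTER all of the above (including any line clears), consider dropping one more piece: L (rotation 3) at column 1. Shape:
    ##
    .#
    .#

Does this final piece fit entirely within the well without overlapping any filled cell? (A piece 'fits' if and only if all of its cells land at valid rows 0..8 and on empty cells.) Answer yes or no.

Drop 1: S rot2 at col 0 lands with bottom-row=0; cleared 0 line(s) (total 0); column heights now [1 2 2 0 0 0 0], max=2
Drop 2: O rot3 at col 5 lands with bottom-row=0; cleared 0 line(s) (total 0); column heights now [1 2 2 0 0 2 2], max=2
Drop 3: T rot1 at col 4 lands with bottom-row=1; cleared 0 line(s) (total 0); column heights now [1 2 2 0 4 3 2], max=4
Drop 4: Z rot0 at col 3 lands with bottom-row=4; cleared 0 line(s) (total 0); column heights now [1 2 2 6 6 5 2], max=6
Drop 5: O rot0 at col 4 lands with bottom-row=6; cleared 0 line(s) (total 0); column heights now [1 2 2 6 8 8 2], max=8
Test piece L rot3 at col 1 (width 2): heights before test = [1 2 2 6 8 8 2]; fits = True

Answer: yes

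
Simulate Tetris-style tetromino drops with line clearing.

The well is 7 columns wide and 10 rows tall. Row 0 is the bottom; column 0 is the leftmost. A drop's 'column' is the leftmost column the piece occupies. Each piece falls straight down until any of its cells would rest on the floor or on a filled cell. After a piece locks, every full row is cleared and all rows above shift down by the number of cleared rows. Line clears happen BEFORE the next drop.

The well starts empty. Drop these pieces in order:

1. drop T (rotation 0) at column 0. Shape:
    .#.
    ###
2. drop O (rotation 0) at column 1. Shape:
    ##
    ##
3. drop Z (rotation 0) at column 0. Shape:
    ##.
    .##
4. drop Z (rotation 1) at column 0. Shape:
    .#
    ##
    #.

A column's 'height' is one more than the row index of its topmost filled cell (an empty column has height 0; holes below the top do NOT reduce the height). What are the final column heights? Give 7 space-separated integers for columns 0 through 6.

Answer: 8 9 5 0 0 0 0

Derivation:
Drop 1: T rot0 at col 0 lands with bottom-row=0; cleared 0 line(s) (total 0); column heights now [1 2 1 0 0 0 0], max=2
Drop 2: O rot0 at col 1 lands with bottom-row=2; cleared 0 line(s) (total 0); column heights now [1 4 4 0 0 0 0], max=4
Drop 3: Z rot0 at col 0 lands with bottom-row=4; cleared 0 line(s) (total 0); column heights now [6 6 5 0 0 0 0], max=6
Drop 4: Z rot1 at col 0 lands with bottom-row=6; cleared 0 line(s) (total 0); column heights now [8 9 5 0 0 0 0], max=9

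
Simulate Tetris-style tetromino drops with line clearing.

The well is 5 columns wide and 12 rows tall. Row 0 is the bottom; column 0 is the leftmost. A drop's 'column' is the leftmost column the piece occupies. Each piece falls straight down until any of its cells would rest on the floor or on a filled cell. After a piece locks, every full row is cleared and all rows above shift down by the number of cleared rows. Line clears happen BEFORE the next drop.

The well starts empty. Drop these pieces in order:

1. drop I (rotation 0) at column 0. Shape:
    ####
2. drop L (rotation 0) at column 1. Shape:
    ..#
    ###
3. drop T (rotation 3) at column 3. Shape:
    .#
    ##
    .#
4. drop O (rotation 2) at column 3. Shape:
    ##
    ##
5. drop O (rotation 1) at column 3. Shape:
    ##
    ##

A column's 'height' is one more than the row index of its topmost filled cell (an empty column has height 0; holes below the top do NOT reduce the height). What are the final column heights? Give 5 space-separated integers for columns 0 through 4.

Answer: 1 2 2 9 9

Derivation:
Drop 1: I rot0 at col 0 lands with bottom-row=0; cleared 0 line(s) (total 0); column heights now [1 1 1 1 0], max=1
Drop 2: L rot0 at col 1 lands with bottom-row=1; cleared 0 line(s) (total 0); column heights now [1 2 2 3 0], max=3
Drop 3: T rot3 at col 3 lands with bottom-row=2; cleared 0 line(s) (total 0); column heights now [1 2 2 4 5], max=5
Drop 4: O rot2 at col 3 lands with bottom-row=5; cleared 0 line(s) (total 0); column heights now [1 2 2 7 7], max=7
Drop 5: O rot1 at col 3 lands with bottom-row=7; cleared 0 line(s) (total 0); column heights now [1 2 2 9 9], max=9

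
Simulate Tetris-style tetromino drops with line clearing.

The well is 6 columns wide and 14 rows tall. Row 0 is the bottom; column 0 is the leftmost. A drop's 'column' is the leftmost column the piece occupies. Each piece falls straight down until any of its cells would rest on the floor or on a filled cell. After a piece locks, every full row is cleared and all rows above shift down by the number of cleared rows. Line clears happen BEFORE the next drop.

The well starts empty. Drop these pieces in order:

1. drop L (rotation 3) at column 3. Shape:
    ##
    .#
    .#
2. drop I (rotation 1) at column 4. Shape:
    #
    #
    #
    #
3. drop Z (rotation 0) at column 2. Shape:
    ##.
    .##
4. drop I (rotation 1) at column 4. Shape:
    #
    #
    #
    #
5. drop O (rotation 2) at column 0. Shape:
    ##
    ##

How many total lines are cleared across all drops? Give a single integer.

Answer: 0

Derivation:
Drop 1: L rot3 at col 3 lands with bottom-row=0; cleared 0 line(s) (total 0); column heights now [0 0 0 3 3 0], max=3
Drop 2: I rot1 at col 4 lands with bottom-row=3; cleared 0 line(s) (total 0); column heights now [0 0 0 3 7 0], max=7
Drop 3: Z rot0 at col 2 lands with bottom-row=7; cleared 0 line(s) (total 0); column heights now [0 0 9 9 8 0], max=9
Drop 4: I rot1 at col 4 lands with bottom-row=8; cleared 0 line(s) (total 0); column heights now [0 0 9 9 12 0], max=12
Drop 5: O rot2 at col 0 lands with bottom-row=0; cleared 0 line(s) (total 0); column heights now [2 2 9 9 12 0], max=12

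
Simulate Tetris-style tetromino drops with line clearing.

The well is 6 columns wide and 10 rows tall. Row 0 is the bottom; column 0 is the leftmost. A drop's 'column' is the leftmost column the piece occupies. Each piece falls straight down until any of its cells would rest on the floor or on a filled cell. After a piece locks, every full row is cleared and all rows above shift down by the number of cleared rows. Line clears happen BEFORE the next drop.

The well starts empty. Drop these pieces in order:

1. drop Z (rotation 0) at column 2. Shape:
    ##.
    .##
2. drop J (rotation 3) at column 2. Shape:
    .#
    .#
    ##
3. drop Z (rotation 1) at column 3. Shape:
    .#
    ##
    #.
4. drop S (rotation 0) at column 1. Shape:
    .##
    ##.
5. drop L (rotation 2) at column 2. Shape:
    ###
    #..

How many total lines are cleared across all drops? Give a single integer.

Drop 1: Z rot0 at col 2 lands with bottom-row=0; cleared 0 line(s) (total 0); column heights now [0 0 2 2 1 0], max=2
Drop 2: J rot3 at col 2 lands with bottom-row=2; cleared 0 line(s) (total 0); column heights now [0 0 3 5 1 0], max=5
Drop 3: Z rot1 at col 3 lands with bottom-row=5; cleared 0 line(s) (total 0); column heights now [0 0 3 7 8 0], max=8
Drop 4: S rot0 at col 1 lands with bottom-row=6; cleared 0 line(s) (total 0); column heights now [0 7 8 8 8 0], max=8
Drop 5: L rot2 at col 2 lands with bottom-row=8; cleared 0 line(s) (total 0); column heights now [0 7 10 10 10 0], max=10

Answer: 0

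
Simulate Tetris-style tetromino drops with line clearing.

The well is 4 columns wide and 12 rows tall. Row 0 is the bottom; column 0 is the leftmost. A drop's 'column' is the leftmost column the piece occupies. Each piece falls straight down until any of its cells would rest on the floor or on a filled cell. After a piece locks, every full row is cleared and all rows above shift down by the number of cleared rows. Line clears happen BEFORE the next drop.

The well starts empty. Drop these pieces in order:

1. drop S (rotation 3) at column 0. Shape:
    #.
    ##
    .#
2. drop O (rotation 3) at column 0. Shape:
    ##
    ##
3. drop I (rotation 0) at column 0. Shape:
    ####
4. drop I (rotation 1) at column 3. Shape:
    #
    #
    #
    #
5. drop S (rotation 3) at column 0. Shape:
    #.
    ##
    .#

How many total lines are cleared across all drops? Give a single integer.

Drop 1: S rot3 at col 0 lands with bottom-row=0; cleared 0 line(s) (total 0); column heights now [3 2 0 0], max=3
Drop 2: O rot3 at col 0 lands with bottom-row=3; cleared 0 line(s) (total 0); column heights now [5 5 0 0], max=5
Drop 3: I rot0 at col 0 lands with bottom-row=5; cleared 1 line(s) (total 1); column heights now [5 5 0 0], max=5
Drop 4: I rot1 at col 3 lands with bottom-row=0; cleared 0 line(s) (total 1); column heights now [5 5 0 4], max=5
Drop 5: S rot3 at col 0 lands with bottom-row=5; cleared 0 line(s) (total 1); column heights now [8 7 0 4], max=8

Answer: 1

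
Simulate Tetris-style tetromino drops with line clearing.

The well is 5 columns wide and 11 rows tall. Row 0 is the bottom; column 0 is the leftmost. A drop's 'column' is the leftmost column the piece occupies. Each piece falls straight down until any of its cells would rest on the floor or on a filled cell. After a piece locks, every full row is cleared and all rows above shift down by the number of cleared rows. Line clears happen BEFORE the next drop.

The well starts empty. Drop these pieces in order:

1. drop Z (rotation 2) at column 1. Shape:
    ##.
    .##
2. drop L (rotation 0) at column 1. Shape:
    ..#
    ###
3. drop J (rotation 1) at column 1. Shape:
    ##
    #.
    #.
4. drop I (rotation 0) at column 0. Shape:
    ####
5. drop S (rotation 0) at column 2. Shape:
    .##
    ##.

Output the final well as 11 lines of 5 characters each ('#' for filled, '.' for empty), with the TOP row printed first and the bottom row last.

Answer: .....
.....
...##
..##.
####.
.##..
.#...
.#.#.
.###.
.##..
..##.

Derivation:
Drop 1: Z rot2 at col 1 lands with bottom-row=0; cleared 0 line(s) (total 0); column heights now [0 2 2 1 0], max=2
Drop 2: L rot0 at col 1 lands with bottom-row=2; cleared 0 line(s) (total 0); column heights now [0 3 3 4 0], max=4
Drop 3: J rot1 at col 1 lands with bottom-row=3; cleared 0 line(s) (total 0); column heights now [0 6 6 4 0], max=6
Drop 4: I rot0 at col 0 lands with bottom-row=6; cleared 0 line(s) (total 0); column heights now [7 7 7 7 0], max=7
Drop 5: S rot0 at col 2 lands with bottom-row=7; cleared 0 line(s) (total 0); column heights now [7 7 8 9 9], max=9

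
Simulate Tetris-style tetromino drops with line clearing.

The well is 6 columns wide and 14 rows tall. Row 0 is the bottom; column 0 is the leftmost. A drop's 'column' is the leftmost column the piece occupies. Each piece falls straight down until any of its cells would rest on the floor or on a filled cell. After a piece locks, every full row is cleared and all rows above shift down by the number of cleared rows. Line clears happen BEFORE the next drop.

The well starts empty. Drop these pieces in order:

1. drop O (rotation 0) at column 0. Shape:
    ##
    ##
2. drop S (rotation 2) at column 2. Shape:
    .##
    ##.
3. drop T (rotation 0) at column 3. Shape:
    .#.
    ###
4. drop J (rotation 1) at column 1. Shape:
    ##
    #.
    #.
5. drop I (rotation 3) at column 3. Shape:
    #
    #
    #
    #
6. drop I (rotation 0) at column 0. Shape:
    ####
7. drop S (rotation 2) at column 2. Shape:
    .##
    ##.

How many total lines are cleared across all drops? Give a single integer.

Answer: 0

Derivation:
Drop 1: O rot0 at col 0 lands with bottom-row=0; cleared 0 line(s) (total 0); column heights now [2 2 0 0 0 0], max=2
Drop 2: S rot2 at col 2 lands with bottom-row=0; cleared 0 line(s) (total 0); column heights now [2 2 1 2 2 0], max=2
Drop 3: T rot0 at col 3 lands with bottom-row=2; cleared 0 line(s) (total 0); column heights now [2 2 1 3 4 3], max=4
Drop 4: J rot1 at col 1 lands with bottom-row=2; cleared 0 line(s) (total 0); column heights now [2 5 5 3 4 3], max=5
Drop 5: I rot3 at col 3 lands with bottom-row=3; cleared 0 line(s) (total 0); column heights now [2 5 5 7 4 3], max=7
Drop 6: I rot0 at col 0 lands with bottom-row=7; cleared 0 line(s) (total 0); column heights now [8 8 8 8 4 3], max=8
Drop 7: S rot2 at col 2 lands with bottom-row=8; cleared 0 line(s) (total 0); column heights now [8 8 9 10 10 3], max=10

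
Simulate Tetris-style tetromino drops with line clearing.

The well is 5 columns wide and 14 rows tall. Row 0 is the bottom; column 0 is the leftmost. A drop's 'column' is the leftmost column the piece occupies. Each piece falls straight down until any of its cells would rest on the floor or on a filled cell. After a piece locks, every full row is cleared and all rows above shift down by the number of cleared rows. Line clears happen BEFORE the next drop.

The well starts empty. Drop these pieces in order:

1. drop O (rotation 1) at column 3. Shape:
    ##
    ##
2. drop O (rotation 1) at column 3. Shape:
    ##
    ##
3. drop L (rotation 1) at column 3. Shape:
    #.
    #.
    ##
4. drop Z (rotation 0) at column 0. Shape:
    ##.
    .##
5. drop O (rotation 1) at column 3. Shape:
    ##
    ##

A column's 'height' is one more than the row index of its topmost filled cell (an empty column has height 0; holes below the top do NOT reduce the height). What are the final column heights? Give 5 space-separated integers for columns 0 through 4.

Drop 1: O rot1 at col 3 lands with bottom-row=0; cleared 0 line(s) (total 0); column heights now [0 0 0 2 2], max=2
Drop 2: O rot1 at col 3 lands with bottom-row=2; cleared 0 line(s) (total 0); column heights now [0 0 0 4 4], max=4
Drop 3: L rot1 at col 3 lands with bottom-row=4; cleared 0 line(s) (total 0); column heights now [0 0 0 7 5], max=7
Drop 4: Z rot0 at col 0 lands with bottom-row=0; cleared 0 line(s) (total 0); column heights now [2 2 1 7 5], max=7
Drop 5: O rot1 at col 3 lands with bottom-row=7; cleared 0 line(s) (total 0); column heights now [2 2 1 9 9], max=9

Answer: 2 2 1 9 9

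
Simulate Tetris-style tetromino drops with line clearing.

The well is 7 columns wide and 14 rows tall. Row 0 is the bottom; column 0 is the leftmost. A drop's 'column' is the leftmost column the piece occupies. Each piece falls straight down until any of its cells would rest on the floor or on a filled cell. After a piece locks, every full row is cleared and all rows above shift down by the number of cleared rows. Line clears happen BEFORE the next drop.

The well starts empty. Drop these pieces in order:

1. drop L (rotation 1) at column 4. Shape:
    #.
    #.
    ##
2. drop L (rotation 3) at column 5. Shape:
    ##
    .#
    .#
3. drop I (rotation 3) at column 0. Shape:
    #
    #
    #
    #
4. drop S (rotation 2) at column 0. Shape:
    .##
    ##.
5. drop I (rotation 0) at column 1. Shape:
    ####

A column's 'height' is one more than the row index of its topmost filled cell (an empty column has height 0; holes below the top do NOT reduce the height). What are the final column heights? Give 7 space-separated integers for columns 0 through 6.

Answer: 5 7 7 7 7 3 3

Derivation:
Drop 1: L rot1 at col 4 lands with bottom-row=0; cleared 0 line(s) (total 0); column heights now [0 0 0 0 3 1 0], max=3
Drop 2: L rot3 at col 5 lands with bottom-row=0; cleared 0 line(s) (total 0); column heights now [0 0 0 0 3 3 3], max=3
Drop 3: I rot3 at col 0 lands with bottom-row=0; cleared 0 line(s) (total 0); column heights now [4 0 0 0 3 3 3], max=4
Drop 4: S rot2 at col 0 lands with bottom-row=4; cleared 0 line(s) (total 0); column heights now [5 6 6 0 3 3 3], max=6
Drop 5: I rot0 at col 1 lands with bottom-row=6; cleared 0 line(s) (total 0); column heights now [5 7 7 7 7 3 3], max=7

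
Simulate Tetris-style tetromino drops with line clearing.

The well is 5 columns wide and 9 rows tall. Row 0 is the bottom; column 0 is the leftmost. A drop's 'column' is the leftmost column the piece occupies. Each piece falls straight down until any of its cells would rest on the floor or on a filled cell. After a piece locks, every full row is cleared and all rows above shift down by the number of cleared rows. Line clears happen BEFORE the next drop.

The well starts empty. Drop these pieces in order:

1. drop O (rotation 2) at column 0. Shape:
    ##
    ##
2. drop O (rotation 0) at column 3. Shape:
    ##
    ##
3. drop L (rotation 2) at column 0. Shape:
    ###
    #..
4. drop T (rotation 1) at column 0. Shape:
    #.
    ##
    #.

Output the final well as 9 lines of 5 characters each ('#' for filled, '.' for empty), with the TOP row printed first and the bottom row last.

Answer: .....
.....
#....
##...
#....
###..
#....
##.##
##.##

Derivation:
Drop 1: O rot2 at col 0 lands with bottom-row=0; cleared 0 line(s) (total 0); column heights now [2 2 0 0 0], max=2
Drop 2: O rot0 at col 3 lands with bottom-row=0; cleared 0 line(s) (total 0); column heights now [2 2 0 2 2], max=2
Drop 3: L rot2 at col 0 lands with bottom-row=2; cleared 0 line(s) (total 0); column heights now [4 4 4 2 2], max=4
Drop 4: T rot1 at col 0 lands with bottom-row=4; cleared 0 line(s) (total 0); column heights now [7 6 4 2 2], max=7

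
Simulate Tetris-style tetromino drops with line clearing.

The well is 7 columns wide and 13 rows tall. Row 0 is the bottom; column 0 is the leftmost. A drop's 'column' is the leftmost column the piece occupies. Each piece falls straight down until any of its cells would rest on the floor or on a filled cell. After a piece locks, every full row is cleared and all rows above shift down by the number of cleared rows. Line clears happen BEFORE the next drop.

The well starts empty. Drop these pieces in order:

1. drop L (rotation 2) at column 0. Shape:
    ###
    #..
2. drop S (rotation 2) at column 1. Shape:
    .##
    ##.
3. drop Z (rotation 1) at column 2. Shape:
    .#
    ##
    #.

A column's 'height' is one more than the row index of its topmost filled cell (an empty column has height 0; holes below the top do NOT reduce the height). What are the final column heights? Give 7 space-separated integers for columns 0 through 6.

Answer: 2 3 6 7 0 0 0

Derivation:
Drop 1: L rot2 at col 0 lands with bottom-row=0; cleared 0 line(s) (total 0); column heights now [2 2 2 0 0 0 0], max=2
Drop 2: S rot2 at col 1 lands with bottom-row=2; cleared 0 line(s) (total 0); column heights now [2 3 4 4 0 0 0], max=4
Drop 3: Z rot1 at col 2 lands with bottom-row=4; cleared 0 line(s) (total 0); column heights now [2 3 6 7 0 0 0], max=7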